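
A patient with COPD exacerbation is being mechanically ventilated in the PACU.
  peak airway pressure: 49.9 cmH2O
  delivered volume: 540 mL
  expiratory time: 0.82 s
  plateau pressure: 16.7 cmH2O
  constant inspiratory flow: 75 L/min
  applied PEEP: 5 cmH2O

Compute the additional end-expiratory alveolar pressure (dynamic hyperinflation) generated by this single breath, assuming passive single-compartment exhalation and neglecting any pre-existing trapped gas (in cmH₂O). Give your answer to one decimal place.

6.0

Flow: 75 L/min ÷ 60 = 1.25 L/s.
R = (PIP − Pplat)/V̇ = (49.9 − 16.7) / 1.25 = 33.2/1.25 = 26.56 cmH2O·s/L.
C = Vt/(Pplat − PEEP) = 540.0 / (16.7 − 5) = 540.0/11.7 = 46.154 mL/cmH2O.
τ = R × C = 26.56 × 0.04615 L/cmH2O = 1.226 s.
Fraction remaining = e^(−Te/τ) = e^(−0.82/1.226) = 0.5123; trapped volume = 540.0 × 0.5123 = 276.64 mL.
Additional alveolar pressure from trapping ≈ V_trapped / C = 276.64 / 46.154 = 5.994 cmH2O.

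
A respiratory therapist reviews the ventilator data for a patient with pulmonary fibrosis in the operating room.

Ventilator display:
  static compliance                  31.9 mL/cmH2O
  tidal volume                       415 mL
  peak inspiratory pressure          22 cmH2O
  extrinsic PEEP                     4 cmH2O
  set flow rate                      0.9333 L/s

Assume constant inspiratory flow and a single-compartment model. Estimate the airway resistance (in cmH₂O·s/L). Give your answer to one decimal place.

5.3

Equation of motion (constant flow): PIP = Vt/C + R·V̇ + PEEP.
R·V̇ = PIP − Vt/C − PEEP = 22 − 415/31.9 − 4 = 22 − 13.009 − 4 = 4.991 cmH2O.
R = 4.991 / 0.9333 = 5.348 cmH2O·s/L.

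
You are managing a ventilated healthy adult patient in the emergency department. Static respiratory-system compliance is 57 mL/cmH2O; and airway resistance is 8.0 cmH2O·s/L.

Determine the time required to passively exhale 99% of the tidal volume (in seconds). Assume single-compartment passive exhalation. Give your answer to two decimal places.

τ = R × C = 8.0 × 57 mL/cmH2O = 8.0 × 0.057 L/cmH2O = 0.456 s.
Exhaled fraction f = 1 − e^(−t/τ) → t = −τ·ln(1 − f) = −0.456·ln(0.01) = 2.1 s.

2.10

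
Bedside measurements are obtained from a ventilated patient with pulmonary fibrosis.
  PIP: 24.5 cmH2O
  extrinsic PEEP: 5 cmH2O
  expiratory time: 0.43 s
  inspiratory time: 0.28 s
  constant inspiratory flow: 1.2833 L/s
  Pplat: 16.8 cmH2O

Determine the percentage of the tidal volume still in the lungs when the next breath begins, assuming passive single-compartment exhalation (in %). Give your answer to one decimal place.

Vt = flow × Ti = 1.2833 L/s × 0.28 s × 1000 mL/L = 359.32 mL.
R = (PIP − Pplat)/V̇ = (24.5 − 16.8) / 1.2833 = 7.7/1.2833 = 6.0 cmH2O·s/L.
C = Vt/(Pplat − PEEP) = 359.32 / (16.8 − 5) = 359.32/11.8 = 30.451 mL/cmH2O.
τ = R × C = 6.0 × 0.03045 L/cmH2O = 0.1827 s.
Fraction remaining at end-expiration = e^(−Te/τ) = e^(−0.43/0.1827) = 0.09503 → 9.503%.

9.5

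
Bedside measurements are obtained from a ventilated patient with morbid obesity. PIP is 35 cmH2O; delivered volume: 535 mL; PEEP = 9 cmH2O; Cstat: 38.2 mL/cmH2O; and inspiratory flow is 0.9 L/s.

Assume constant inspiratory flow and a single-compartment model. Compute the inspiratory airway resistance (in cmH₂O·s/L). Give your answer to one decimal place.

Equation of motion (constant flow): PIP = Vt/C + R·V̇ + PEEP.
R·V̇ = PIP − Vt/C − PEEP = 35 − 535/38.2 − 9 = 35 − 14.005 − 9 = 11.995 cmH2O.
R = 11.995 / 0.9 = 13.328 cmH2O·s/L.

13.3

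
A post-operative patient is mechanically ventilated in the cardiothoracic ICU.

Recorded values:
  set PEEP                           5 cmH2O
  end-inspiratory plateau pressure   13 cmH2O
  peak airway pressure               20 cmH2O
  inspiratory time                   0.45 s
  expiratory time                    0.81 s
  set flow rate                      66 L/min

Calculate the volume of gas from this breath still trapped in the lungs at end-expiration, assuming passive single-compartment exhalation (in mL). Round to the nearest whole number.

Flow: 66 L/min ÷ 60 = 1.1 L/s.
Vt = flow × Ti = 1.1 L/s × 0.45 s × 1000 mL/L = 495.0 mL.
R = (PIP − Pplat)/V̇ = (20 − 13) / 1.1 = 7.0/1.1 = 6.364 cmH2O·s/L.
C = Vt/(Pplat − PEEP) = 495.0 / (13 − 5) = 495.0/8.0 = 61.875 mL/cmH2O.
τ = R × C = 6.364 × 0.06188 L/cmH2O = 0.3938 s.
Fraction remaining = e^(−Te/τ) = e^(−0.81/0.3938) = 0.1279.
Trapped volume = 495.0 × 0.1279 = 63.311 mL.

63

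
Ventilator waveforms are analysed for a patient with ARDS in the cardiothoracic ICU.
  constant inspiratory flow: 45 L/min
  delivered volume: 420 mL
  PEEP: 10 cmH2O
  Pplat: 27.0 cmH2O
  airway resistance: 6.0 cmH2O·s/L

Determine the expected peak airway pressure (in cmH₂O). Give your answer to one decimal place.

Flow: 45 L/min ÷ 60 = 0.75 L/s.
PIP = Pplat + Raw × flow = 27.0 + 6.0 × 0.75 = 27.0 + 4.5 = 31.5 cmH2O.

31.5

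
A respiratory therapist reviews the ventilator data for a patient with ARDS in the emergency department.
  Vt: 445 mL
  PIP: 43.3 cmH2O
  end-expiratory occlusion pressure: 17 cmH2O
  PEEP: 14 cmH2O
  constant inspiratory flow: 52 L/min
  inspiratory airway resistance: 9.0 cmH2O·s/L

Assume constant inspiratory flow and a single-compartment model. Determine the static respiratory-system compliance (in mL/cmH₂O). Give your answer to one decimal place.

Flow: 52 L/min ÷ 60 = 0.8667 L/s.
Total PEEP = 17 cmH2O (set 14 + intrinsic 3); this is the baseline alveolar pressure.
Equation of motion (constant flow): PIP = Vt/C + R·V̇ + PEEP.
Vt/C = PIP − R·V̇ − PEEP = 43.3 − 9.0×0.8667 − 17 = 43.3 − 7.8 − 17 = 18.5 cmH2O.
C = Vt / 18.5 = 445 / 18.5 = 24.054 mL/cmH2O.

24.1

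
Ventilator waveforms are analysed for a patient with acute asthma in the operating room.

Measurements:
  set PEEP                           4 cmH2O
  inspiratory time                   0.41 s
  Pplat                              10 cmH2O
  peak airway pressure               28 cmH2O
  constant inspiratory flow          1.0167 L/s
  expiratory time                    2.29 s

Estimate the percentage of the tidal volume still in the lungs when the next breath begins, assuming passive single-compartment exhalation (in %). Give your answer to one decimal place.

Vt = flow × Ti = 1.0167 L/s × 0.41 s × 1000 mL/L = 416.85 mL.
R = (PIP − Pplat)/V̇ = (28 − 10) / 1.0167 = 18.0/1.0167 = 17.704 cmH2O·s/L.
C = Vt/(Pplat − PEEP) = 416.85 / (10 − 4) = 416.85/6.0 = 69.475 mL/cmH2O.
τ = R × C = 17.704 × 0.06948 L/cmH2O = 1.23 s.
Fraction remaining at end-expiration = e^(−Te/τ) = e^(−2.29/1.23) = 0.1554 → 15.54%.

15.5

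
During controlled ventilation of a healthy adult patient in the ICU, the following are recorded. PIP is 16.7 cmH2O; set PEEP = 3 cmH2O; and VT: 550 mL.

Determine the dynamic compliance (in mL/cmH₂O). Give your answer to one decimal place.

Dynamic compliance = Vt / (PIP − PEEP) = 550 / (16.7 − 3) = 550 / 13.7 = 40.146 mL/cmH2O.

40.1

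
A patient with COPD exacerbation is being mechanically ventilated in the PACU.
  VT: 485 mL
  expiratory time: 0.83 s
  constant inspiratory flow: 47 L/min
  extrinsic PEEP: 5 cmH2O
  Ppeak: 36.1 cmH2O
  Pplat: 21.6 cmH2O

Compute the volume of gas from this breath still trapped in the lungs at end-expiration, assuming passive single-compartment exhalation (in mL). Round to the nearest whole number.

Flow: 47 L/min ÷ 60 = 0.7833 L/s.
R = (PIP − Pplat)/V̇ = (36.1 − 21.6) / 0.7833 = 14.5/0.7833 = 18.511 cmH2O·s/L.
C = Vt/(Pplat − PEEP) = 485.0 / (21.6 − 5) = 485.0/16.6 = 29.217 mL/cmH2O.
τ = R × C = 18.511 × 0.02922 L/cmH2O = 0.5409 s.
Fraction remaining = e^(−Te/τ) = e^(−0.83/0.5409) = 0.2156.
Trapped volume = 485.0 × 0.2156 = 104.57 mL.

105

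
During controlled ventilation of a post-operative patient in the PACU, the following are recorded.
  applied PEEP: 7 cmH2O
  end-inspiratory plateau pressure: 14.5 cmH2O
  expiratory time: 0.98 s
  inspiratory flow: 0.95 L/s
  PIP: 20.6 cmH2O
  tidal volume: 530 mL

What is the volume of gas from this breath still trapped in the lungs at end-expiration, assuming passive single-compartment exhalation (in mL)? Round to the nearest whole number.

R = (PIP − Pplat)/V̇ = (20.6 − 14.5) / 0.95 = 6.1/0.95 = 6.421 cmH2O·s/L.
C = Vt/(Pplat − PEEP) = 530.0 / (14.5 − 7) = 530.0/7.5 = 70.667 mL/cmH2O.
τ = R × C = 6.421 × 0.07067 L/cmH2O = 0.4538 s.
Fraction remaining = e^(−Te/τ) = e^(−0.98/0.4538) = 0.1154.
Trapped volume = 530.0 × 0.1154 = 61.162 mL.

61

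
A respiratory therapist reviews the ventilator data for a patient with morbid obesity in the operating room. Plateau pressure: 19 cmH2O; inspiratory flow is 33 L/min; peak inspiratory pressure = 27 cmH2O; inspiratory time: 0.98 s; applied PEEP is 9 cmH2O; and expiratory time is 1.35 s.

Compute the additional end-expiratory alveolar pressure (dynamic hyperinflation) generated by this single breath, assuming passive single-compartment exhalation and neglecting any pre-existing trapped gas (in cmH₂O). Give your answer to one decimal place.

Flow: 33 L/min ÷ 60 = 0.55 L/s.
Vt = flow × Ti = 0.55 L/s × 0.98 s × 1000 mL/L = 539.0 mL.
R = (PIP − Pplat)/V̇ = (27 − 19) / 0.55 = 8.0/0.55 = 14.545 cmH2O·s/L.
C = Vt/(Pplat − PEEP) = 539.0 / (19 − 9) = 539.0/10.0 = 53.9 mL/cmH2O.
τ = R × C = 14.545 × 0.0539 L/cmH2O = 0.784 s.
Fraction remaining = e^(−Te/τ) = e^(−1.35/0.784) = 0.1787; trapped volume = 539.0 × 0.1787 = 96.319 mL.
Additional alveolar pressure from trapping ≈ V_trapped / C = 96.319 / 53.9 = 1.787 cmH2O.

1.8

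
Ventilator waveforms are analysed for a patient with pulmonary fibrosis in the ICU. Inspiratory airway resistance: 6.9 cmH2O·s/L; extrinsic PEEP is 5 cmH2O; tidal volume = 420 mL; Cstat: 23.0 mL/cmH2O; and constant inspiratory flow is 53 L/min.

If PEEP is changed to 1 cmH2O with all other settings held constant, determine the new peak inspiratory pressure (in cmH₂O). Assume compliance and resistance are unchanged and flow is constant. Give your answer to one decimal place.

Flow: 53 L/min ÷ 60 = 0.8833 L/s.
PIP = Vt/C + R·V̇ + PEEP (constant-flow equation of motion).
Only the baseline term changes: ΔPIP = ΔPEEP = 1 − 5 = -4.0 cmH2O.
Original PIP = 420/23.0 + 6.9×0.8833 + 5 = 29.356 cmH2O; new PIP = 29.356 + (-4.0) = 25.356 cmH2O.

25.4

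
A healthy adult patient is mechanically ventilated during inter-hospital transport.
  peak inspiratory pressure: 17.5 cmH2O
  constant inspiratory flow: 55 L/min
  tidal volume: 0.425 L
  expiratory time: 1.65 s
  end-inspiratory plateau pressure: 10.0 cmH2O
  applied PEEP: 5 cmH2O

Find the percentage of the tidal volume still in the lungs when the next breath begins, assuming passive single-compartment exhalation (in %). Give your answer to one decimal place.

9.3

Flow: 55 L/min ÷ 60 = 0.9167 L/s.
R = (PIP − Pplat)/V̇ = (17.5 − 10.0) / 0.9167 = 7.5/0.9167 = 8.182 cmH2O·s/L.
C = Vt/(Pplat − PEEP) = 425.0 / (10.0 − 5) = 425.0/5.0 = 85.0 mL/cmH2O.
τ = R × C = 8.182 × 0.085 L/cmH2O = 0.6955 s.
Fraction remaining at end-expiration = e^(−Te/τ) = e^(−1.65/0.6955) = 0.09326 → 9.326%.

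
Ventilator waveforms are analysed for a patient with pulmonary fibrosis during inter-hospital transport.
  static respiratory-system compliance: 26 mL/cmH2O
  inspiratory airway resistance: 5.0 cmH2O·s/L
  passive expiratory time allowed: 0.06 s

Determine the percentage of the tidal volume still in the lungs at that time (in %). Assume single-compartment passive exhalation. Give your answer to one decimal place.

63.0

τ = R × C = 5.0 × 26 mL/cmH2O = 5.0 × 0.026 L/cmH2O = 0.13 s.
Passive exhalation: V(t)/V₀ = e^(−t/τ) = e^(−0.06/0.13) = 0.6303.
Fraction remaining = 0.6303 → 63.03%.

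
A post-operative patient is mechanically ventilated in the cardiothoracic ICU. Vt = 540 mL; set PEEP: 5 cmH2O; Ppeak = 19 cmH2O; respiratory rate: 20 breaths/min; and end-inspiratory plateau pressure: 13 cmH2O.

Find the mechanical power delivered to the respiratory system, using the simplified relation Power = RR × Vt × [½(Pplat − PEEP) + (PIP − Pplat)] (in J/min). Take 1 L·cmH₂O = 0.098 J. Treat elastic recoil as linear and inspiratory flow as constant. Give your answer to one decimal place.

10.6

Per-breath work = Vt × [½(Pplat−PEEP) + (PIP−Pplat)] = 0.540 × [0.5×8.0 + 6.0] = 0.540 × 10.0 = 5.4 L·cmH2O.
Power = 20 × 5.4 = 108.0 L·cmH2O/min.
× 0.098 J/(L·cmH2O) → 10.584 J/min.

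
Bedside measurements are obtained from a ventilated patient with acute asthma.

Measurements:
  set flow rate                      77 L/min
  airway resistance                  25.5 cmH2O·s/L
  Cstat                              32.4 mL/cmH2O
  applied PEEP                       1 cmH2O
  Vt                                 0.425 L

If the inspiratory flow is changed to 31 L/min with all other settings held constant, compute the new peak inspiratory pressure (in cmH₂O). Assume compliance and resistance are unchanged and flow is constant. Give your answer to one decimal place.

27.3

Flow: 77 L/min ÷ 60 = 1.2833 L/s.
New flow: 31 L/min ÷ 60 = 0.5167 L/s.
PIP = Vt/C + R·V̇ + PEEP (constant-flow equation of motion).
Only the resistive term changes: ΔPIP = R × ΔV̇ = 25.5 × (0.5167 − 1.2833) = 25.5 × -0.7666 = -19.548 cmH2O.
Original PIP = 425/32.4 + 25.5×1.2833 + 1 = 46.841 cmH2O; new PIP = 46.841 + (-19.548) = 27.293 cmH2O.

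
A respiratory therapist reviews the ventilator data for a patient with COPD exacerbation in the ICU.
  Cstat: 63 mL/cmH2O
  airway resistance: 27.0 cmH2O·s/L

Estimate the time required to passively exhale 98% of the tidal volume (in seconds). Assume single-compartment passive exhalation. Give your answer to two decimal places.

6.65

τ = R × C = 27.0 × 63 mL/cmH2O = 27.0 × 0.063 L/cmH2O = 1.701 s.
Exhaled fraction f = 1 − e^(−t/τ) → t = −τ·ln(1 − f) = −1.701·ln(0.02) = 6.654 s.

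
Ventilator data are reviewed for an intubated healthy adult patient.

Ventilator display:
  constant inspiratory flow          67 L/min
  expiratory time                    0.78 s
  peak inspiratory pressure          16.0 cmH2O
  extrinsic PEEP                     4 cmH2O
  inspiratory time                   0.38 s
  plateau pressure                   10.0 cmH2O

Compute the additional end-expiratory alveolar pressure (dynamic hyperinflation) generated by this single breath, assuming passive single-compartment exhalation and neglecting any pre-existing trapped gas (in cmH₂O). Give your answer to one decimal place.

Flow: 67 L/min ÷ 60 = 1.1167 L/s.
Vt = flow × Ti = 1.1167 L/s × 0.38 s × 1000 mL/L = 424.35 mL.
R = (PIP − Pplat)/V̇ = (16.0 − 10.0) / 1.1167 = 6.0/1.1167 = 5.373 cmH2O·s/L.
C = Vt/(Pplat − PEEP) = 424.35 / (10.0 − 4) = 424.35/6.0 = 70.725 mL/cmH2O.
τ = R × C = 5.373 × 0.07073 L/cmH2O = 0.38 s.
Fraction remaining = e^(−Te/τ) = e^(−0.78/0.38) = 0.1284; trapped volume = 424.35 × 0.1284 = 54.487 mL.
Additional alveolar pressure from trapping ≈ V_trapped / C = 54.487 / 70.725 = 0.7704 cmH2O.

0.8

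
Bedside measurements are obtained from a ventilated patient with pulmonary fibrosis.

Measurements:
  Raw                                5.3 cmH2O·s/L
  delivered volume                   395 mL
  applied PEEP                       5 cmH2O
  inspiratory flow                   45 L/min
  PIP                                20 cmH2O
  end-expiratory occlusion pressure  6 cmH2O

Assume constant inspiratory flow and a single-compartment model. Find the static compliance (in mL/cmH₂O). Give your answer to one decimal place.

39.4

Flow: 45 L/min ÷ 60 = 0.75 L/s.
Total PEEP = 6 cmH2O (set 5 + intrinsic 1); this is the baseline alveolar pressure.
Equation of motion (constant flow): PIP = Vt/C + R·V̇ + PEEP.
Vt/C = PIP − R·V̇ − PEEP = 20 − 5.3×0.75 − 6 = 20 − 3.975 − 6 = 10.025 cmH2O.
C = Vt / 10.025 = 395 / 10.025 = 39.401 mL/cmH2O.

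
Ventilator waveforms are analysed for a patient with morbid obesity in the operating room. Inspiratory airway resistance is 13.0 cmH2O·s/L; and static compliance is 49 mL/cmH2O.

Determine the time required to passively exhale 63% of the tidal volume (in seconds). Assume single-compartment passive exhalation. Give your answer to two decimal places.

τ = R × C = 13.0 × 49 mL/cmH2O = 13.0 × 0.049 L/cmH2O = 0.637 s.
Exhaled fraction f = 1 − e^(−t/τ) → t = −τ·ln(1 − f) = −0.637·ln(0.37) = 0.6333 s.

0.63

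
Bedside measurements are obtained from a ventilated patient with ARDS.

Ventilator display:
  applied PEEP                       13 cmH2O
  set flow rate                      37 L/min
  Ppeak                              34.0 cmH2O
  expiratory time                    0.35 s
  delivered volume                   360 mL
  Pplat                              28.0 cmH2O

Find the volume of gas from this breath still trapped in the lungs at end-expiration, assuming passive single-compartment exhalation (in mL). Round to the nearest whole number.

80

Flow: 37 L/min ÷ 60 = 0.6167 L/s.
R = (PIP − Pplat)/V̇ = (34.0 − 28.0) / 0.6167 = 6.0/0.6167 = 9.729 cmH2O·s/L.
C = Vt/(Pplat − PEEP) = 360.0 / (28.0 − 13) = 360.0/15.0 = 24.0 mL/cmH2O.
τ = R × C = 9.729 × 0.024 L/cmH2O = 0.2335 s.
Fraction remaining = e^(−Te/τ) = e^(−0.35/0.2335) = 0.2234.
Trapped volume = 360.0 × 0.2234 = 80.424 mL.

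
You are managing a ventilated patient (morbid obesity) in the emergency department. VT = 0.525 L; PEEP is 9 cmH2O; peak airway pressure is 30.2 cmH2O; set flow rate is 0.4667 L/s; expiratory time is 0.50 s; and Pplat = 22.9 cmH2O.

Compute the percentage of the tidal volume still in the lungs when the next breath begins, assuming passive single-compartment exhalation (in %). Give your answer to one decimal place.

R = (PIP − Pplat)/V̇ = (30.2 − 22.9) / 0.4667 = 7.3/0.4667 = 15.642 cmH2O·s/L.
C = Vt/(Pplat − PEEP) = 525.0 / (22.9 − 9) = 525.0/13.9 = 37.77 mL/cmH2O.
τ = R × C = 15.642 × 0.03777 L/cmH2O = 0.5908 s.
Fraction remaining at end-expiration = e^(−Te/τ) = e^(−0.50/0.5908) = 0.429 → 42.9%.

42.9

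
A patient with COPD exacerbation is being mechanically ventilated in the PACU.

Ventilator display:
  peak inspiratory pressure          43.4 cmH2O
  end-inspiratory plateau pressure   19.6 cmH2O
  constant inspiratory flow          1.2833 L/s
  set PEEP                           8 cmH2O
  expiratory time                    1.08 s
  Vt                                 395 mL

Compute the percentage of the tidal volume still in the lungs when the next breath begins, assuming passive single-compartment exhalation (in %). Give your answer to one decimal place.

18.1

R = (PIP − Pplat)/V̇ = (43.4 − 19.6) / 1.2833 = 23.8/1.2833 = 18.546 cmH2O·s/L.
C = Vt/(Pplat − PEEP) = 395.0 / (19.6 − 8) = 395.0/11.6 = 34.052 mL/cmH2O.
τ = R × C = 18.546 × 0.03405 L/cmH2O = 0.6315 s.
Fraction remaining at end-expiration = e^(−Te/τ) = e^(−1.08/0.6315) = 0.1808 → 18.08%.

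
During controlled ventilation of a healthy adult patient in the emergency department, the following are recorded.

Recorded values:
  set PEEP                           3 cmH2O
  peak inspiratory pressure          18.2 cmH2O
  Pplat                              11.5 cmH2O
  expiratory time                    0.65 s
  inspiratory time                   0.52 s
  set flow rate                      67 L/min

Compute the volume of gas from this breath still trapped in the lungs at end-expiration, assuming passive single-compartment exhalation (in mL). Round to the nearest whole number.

Flow: 67 L/min ÷ 60 = 1.1167 L/s.
Vt = flow × Ti = 1.1167 L/s × 0.52 s × 1000 mL/L = 580.68 mL.
R = (PIP − Pplat)/V̇ = (18.2 − 11.5) / 1.1167 = 6.7/1.1167 = 6.0 cmH2O·s/L.
C = Vt/(Pplat − PEEP) = 580.68 / (11.5 − 3) = 580.68/8.5 = 68.315 mL/cmH2O.
τ = R × C = 6.0 × 0.06832 L/cmH2O = 0.4099 s.
Fraction remaining = e^(−Te/τ) = e^(−0.65/0.4099) = 0.2048.
Trapped volume = 580.68 × 0.2048 = 118.92 mL.

119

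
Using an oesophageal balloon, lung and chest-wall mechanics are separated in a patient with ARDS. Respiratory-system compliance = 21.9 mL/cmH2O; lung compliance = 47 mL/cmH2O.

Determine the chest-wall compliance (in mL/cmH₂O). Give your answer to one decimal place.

1/Ccw = 1/Crs − 1/CL.
1/Ccw = 1/21.9 − 1/47 = 0.02439.
Ccw = 41.0 mL/cmH2O.

41.0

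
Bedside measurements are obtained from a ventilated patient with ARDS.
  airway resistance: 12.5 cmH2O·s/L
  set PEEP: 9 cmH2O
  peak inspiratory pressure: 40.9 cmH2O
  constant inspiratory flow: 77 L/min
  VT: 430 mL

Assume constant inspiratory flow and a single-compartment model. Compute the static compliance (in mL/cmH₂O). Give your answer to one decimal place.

27.1

Flow: 77 L/min ÷ 60 = 1.2833 L/s.
Equation of motion (constant flow): PIP = Vt/C + R·V̇ + PEEP.
Vt/C = PIP − R·V̇ − PEEP = 40.9 − 12.5×1.2833 − 9 = 40.9 − 16.041 − 9 = 15.859 cmH2O.
C = Vt / 15.859 = 430 / 15.859 = 27.114 mL/cmH2O.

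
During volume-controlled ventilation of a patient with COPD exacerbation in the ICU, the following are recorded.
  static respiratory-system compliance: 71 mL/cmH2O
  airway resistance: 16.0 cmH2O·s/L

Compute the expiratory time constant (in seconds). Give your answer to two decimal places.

τ = R × C = 16.0 × 71 mL/cmH2O = 16.0 × 0.071 L/cmH2O = 1.136 s.

1.14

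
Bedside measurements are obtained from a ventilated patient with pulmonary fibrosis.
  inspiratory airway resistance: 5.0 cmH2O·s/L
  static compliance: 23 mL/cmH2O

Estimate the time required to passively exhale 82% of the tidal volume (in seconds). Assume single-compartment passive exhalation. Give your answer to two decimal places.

0.20

τ = R × C = 5.0 × 23 mL/cmH2O = 5.0 × 0.023 L/cmH2O = 0.115 s.
Exhaled fraction f = 1 − e^(−t/τ) → t = −τ·ln(1 − f) = −0.115·ln(0.18) = 0.1972 s.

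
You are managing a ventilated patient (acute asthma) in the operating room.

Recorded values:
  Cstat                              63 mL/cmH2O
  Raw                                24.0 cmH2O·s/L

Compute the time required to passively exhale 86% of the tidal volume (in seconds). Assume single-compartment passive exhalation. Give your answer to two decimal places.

2.97

τ = R × C = 24.0 × 63 mL/cmH2O = 24.0 × 0.063 L/cmH2O = 1.512 s.
Exhaled fraction f = 1 − e^(−t/τ) → t = −τ·ln(1 − f) = −1.512·ln(0.14) = 2.973 s.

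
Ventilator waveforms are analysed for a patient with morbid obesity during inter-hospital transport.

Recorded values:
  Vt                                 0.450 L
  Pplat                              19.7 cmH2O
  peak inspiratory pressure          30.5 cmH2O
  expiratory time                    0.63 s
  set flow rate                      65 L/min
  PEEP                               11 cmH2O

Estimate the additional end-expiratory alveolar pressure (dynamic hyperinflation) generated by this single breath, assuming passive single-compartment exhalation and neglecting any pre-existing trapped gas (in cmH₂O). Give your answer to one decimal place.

2.6

Flow: 65 L/min ÷ 60 = 1.0833 L/s.
R = (PIP − Pplat)/V̇ = (30.5 − 19.7) / 1.0833 = 10.8/1.0833 = 9.97 cmH2O·s/L.
C = Vt/(Pplat − PEEP) = 450.0 / (19.7 − 11) = 450.0/8.7 = 51.724 mL/cmH2O.
τ = R × C = 9.97 × 0.05172 L/cmH2O = 0.5156 s.
Fraction remaining = e^(−Te/τ) = e^(−0.63/0.5156) = 0.2947; trapped volume = 450.0 × 0.2947 = 132.62 mL.
Additional alveolar pressure from trapping ≈ V_trapped / C = 132.62 / 51.724 = 2.564 cmH2O.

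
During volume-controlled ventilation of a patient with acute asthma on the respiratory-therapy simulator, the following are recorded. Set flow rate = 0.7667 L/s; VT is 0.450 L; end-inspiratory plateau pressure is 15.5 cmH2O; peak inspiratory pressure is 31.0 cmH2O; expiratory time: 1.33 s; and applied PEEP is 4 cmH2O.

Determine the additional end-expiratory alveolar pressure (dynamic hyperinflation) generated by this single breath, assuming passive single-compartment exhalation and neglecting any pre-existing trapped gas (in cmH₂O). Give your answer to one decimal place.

R = (PIP − Pplat)/V̇ = (31.0 − 15.5) / 0.7667 = 15.5/0.7667 = 20.217 cmH2O·s/L.
C = Vt/(Pplat − PEEP) = 450.0 / (15.5 − 4) = 450.0/11.5 = 39.13 mL/cmH2O.
τ = R × C = 20.217 × 0.03913 L/cmH2O = 0.7911 s.
Fraction remaining = e^(−Te/τ) = e^(−1.33/0.7911) = 0.1861; trapped volume = 450.0 × 0.1861 = 83.745 mL.
Additional alveolar pressure from trapping ≈ V_trapped / C = 83.745 / 39.13 = 2.14 cmH2O.

2.1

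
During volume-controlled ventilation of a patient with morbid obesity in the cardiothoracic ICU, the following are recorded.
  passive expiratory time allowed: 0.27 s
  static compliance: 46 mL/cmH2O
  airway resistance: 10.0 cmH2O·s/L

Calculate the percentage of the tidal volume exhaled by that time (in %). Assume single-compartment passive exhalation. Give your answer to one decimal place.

44.4

τ = R × C = 10.0 × 46 mL/cmH2O = 10.0 × 0.046 L/cmH2O = 0.46 s.
Passive exhalation: V(t)/V₀ = e^(−t/τ) = e^(−0.27/0.46) = 0.556.
Fraction exhaled = 1 − 0.556 = 0.444 → 44.4%.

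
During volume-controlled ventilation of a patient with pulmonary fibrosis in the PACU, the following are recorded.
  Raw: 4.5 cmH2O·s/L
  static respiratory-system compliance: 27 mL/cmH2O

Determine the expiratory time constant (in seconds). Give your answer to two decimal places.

0.12

τ = R × C = 4.5 × 27 mL/cmH2O = 4.5 × 0.027 L/cmH2O = 0.1215 s.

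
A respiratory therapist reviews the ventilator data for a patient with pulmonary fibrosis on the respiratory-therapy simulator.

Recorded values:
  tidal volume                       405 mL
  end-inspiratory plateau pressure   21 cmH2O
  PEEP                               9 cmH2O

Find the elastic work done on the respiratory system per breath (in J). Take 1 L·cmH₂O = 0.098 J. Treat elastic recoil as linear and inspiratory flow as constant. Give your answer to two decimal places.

Elastic work ≈ ½ × (Pplat − PEEP) × Vt = 0.5 × (21 − 9) × 0.405 L = 0.5 × 12.0 × 0.405 = 2.43 L·cmH2O.
× 0.098 J/(L·cmH2O) → 0.2381 J.

0.24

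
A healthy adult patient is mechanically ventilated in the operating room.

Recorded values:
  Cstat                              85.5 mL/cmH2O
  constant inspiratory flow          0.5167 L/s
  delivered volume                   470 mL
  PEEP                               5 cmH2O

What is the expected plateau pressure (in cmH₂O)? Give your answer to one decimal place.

10.5

Pplat = PEEP + Vt / Cstat = 5 + 470 / 85.5 = 5 + 5.497 = 10.497 cmH2O.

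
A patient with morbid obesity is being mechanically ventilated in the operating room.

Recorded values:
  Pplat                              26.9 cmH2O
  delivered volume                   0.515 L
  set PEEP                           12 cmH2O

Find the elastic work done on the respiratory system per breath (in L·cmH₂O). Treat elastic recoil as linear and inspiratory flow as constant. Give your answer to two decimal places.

3.84

Elastic work ≈ ½ × (Pplat − PEEP) × Vt = 0.5 × (26.9 − 12) × 0.515 L = 0.5 × 14.9 × 0.515 = 3.837 L·cmH2O.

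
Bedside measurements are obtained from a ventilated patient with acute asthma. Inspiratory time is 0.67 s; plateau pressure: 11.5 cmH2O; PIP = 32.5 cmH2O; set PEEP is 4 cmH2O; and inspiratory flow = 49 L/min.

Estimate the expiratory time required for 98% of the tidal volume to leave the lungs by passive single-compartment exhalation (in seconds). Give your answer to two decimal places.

7.34

Flow: 49 L/min ÷ 60 = 0.8167 L/s.
Vt = flow × Ti = 0.8167 L/s × 0.67 s × 1000 mL/L = 547.19 mL.
R = (PIP − Pplat)/V̇ = (32.5 − 11.5) / 0.8167 = 21.0/0.8167 = 25.713 cmH2O·s/L.
C = Vt/(Pplat − PEEP) = 547.19 / (11.5 − 4) = 547.19/7.5 = 72.959 mL/cmH2O.
τ = R × C = 25.713 × 0.07296 L/cmH2O = 1.876 s.
t = −τ·ln(1 − 0.98) = −1.876·ln(0.02) = 7.339 s.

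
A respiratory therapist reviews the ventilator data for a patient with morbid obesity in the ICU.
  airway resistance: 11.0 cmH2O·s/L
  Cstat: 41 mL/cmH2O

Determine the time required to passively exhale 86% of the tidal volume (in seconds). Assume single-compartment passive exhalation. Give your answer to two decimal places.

0.89

τ = R × C = 11.0 × 41 mL/cmH2O = 11.0 × 0.041 L/cmH2O = 0.451 s.
Exhaled fraction f = 1 − e^(−t/τ) → t = −τ·ln(1 − f) = −0.451·ln(0.14) = 0.8867 s.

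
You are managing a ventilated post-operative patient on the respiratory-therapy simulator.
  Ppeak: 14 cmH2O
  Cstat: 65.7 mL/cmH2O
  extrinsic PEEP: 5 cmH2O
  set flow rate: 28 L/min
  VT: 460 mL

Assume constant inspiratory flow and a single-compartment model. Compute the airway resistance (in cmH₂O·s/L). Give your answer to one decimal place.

Flow: 28 L/min ÷ 60 = 0.4667 L/s.
Equation of motion (constant flow): PIP = Vt/C + R·V̇ + PEEP.
R·V̇ = PIP − Vt/C − PEEP = 14 − 460/65.7 − 5 = 14 − 7.002 − 5 = 1.998 cmH2O.
R = 1.998 / 0.4667 = 4.281 cmH2O·s/L.

4.3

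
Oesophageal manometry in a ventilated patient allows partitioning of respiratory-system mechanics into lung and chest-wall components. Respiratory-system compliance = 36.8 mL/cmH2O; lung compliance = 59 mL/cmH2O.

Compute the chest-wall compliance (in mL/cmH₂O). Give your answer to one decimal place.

97.8

1/Ccw = 1/Crs − 1/CL.
1/Ccw = 1/36.8 − 1/59 = 0.01022.
Ccw = 97.847 mL/cmH2O.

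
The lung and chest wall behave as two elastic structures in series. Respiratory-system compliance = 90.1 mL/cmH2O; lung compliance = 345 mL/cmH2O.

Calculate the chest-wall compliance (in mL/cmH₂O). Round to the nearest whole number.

122

1/Ccw = 1/Crs − 1/CL.
1/Ccw = 1/90.1 − 1/345 = 0.0082.
Ccw = 121.95 mL/cmH2O.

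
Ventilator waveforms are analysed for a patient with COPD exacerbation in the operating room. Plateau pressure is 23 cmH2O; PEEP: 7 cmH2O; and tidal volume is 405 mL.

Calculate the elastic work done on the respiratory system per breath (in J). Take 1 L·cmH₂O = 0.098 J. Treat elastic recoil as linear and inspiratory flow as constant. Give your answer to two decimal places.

Elastic work ≈ ½ × (Pplat − PEEP) × Vt = 0.5 × (23 − 7) × 0.405 L = 0.5 × 16.0 × 0.405 = 3.24 L·cmH2O.
× 0.098 J/(L·cmH2O) → 0.3175 J.

0.32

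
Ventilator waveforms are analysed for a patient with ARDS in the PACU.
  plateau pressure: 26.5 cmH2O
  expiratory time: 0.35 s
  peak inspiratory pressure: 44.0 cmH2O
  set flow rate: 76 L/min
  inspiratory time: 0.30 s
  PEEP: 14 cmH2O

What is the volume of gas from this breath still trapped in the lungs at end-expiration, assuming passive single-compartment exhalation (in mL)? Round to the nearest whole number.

Flow: 76 L/min ÷ 60 = 1.2667 L/s.
Vt = flow × Ti = 1.2667 L/s × 0.30 s × 1000 mL/L = 380.01 mL.
R = (PIP − Pplat)/V̇ = (44.0 − 26.5) / 1.2667 = 17.5/1.2667 = 13.815 cmH2O·s/L.
C = Vt/(Pplat − PEEP) = 380.01 / (26.5 − 14) = 380.01/12.5 = 30.401 mL/cmH2O.
τ = R × C = 13.815 × 0.0304 L/cmH2O = 0.42 s.
Fraction remaining = e^(−Te/τ) = e^(−0.35/0.42) = 0.4346.
Trapped volume = 380.01 × 0.4346 = 165.15 mL.

165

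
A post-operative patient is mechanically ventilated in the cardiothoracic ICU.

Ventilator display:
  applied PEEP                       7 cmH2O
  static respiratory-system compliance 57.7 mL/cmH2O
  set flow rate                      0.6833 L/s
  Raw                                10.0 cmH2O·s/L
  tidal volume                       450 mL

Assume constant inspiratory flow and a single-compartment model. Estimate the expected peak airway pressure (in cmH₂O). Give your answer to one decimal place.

21.6

Equation of motion (constant flow): PIP = Vt/C + R·V̇ + PEEP.
PIP = 450/57.7 + 10.0×0.6833 + 7 = 7.799 + 6.833 + 7 = 21.632 cmH2O.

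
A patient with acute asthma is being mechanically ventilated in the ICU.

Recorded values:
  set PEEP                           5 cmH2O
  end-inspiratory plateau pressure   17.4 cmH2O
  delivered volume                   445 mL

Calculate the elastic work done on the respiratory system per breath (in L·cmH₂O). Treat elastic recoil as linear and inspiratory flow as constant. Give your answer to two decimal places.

2.76

Elastic work ≈ ½ × (Pplat − PEEP) × Vt = 0.5 × (17.4 − 5) × 0.445 L = 0.5 × 12.4 × 0.445 = 2.759 L·cmH2O.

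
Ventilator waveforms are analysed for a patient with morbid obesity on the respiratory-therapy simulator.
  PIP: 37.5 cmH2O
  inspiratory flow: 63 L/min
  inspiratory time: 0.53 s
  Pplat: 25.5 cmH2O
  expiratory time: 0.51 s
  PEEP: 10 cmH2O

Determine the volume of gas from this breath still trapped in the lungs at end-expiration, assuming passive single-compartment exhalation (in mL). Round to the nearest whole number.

Flow: 63 L/min ÷ 60 = 1.05 L/s.
Vt = flow × Ti = 1.05 L/s × 0.53 s × 1000 mL/L = 556.5 mL.
R = (PIP − Pplat)/V̇ = (37.5 − 25.5) / 1.05 = 12.0/1.05 = 11.429 cmH2O·s/L.
C = Vt/(Pplat − PEEP) = 556.5 / (25.5 − 10) = 556.5/15.5 = 35.903 mL/cmH2O.
τ = R × C = 11.429 × 0.0359 L/cmH2O = 0.4103 s.
Fraction remaining = e^(−Te/τ) = e^(−0.51/0.4103) = 0.2885.
Trapped volume = 556.5 × 0.2885 = 160.55 mL.

161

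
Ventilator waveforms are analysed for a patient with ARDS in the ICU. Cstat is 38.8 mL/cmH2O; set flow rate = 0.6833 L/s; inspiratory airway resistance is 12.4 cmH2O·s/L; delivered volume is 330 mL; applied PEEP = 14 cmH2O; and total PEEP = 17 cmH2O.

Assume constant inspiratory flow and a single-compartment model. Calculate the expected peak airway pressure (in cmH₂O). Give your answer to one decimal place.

Total PEEP = 17 cmH2O (set 14 + intrinsic 3); this is the baseline alveolar pressure.
Equation of motion (constant flow): PIP = Vt/C + R·V̇ + PEEP.
PIP = 330/38.8 + 12.4×0.6833 + 17 = 8.505 + 8.473 + 17 = 33.978 cmH2O.

34.0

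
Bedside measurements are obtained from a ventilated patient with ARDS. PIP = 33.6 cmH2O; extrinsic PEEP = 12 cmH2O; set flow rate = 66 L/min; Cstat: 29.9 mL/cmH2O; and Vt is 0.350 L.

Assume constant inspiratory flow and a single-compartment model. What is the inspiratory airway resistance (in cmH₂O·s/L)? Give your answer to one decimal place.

Flow: 66 L/min ÷ 60 = 1.1 L/s.
Equation of motion (constant flow): PIP = Vt/C + R·V̇ + PEEP.
R·V̇ = PIP − Vt/C − PEEP = 33.6 − 350/29.9 − 12 = 33.6 − 11.706 − 12 = 9.894 cmH2O.
R = 9.894 / 1.1 = 8.995 cmH2O·s/L.

9.0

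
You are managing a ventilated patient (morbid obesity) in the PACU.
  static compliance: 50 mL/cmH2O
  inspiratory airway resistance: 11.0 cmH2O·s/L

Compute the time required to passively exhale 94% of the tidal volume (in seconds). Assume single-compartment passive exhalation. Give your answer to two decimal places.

τ = R × C = 11.0 × 50 mL/cmH2O = 11.0 × 0.050 L/cmH2O = 0.55 s.
Exhaled fraction f = 1 − e^(−t/τ) → t = −τ·ln(1 − f) = −0.55·ln(0.06) = 1.547 s.

1.55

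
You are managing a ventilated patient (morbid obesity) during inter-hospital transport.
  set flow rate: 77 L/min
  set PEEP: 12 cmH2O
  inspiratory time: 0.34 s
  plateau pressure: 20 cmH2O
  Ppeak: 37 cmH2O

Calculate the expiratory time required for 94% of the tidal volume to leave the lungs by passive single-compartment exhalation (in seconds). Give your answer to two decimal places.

2.03

Flow: 77 L/min ÷ 60 = 1.2833 L/s.
Vt = flow × Ti = 1.2833 L/s × 0.34 s × 1000 mL/L = 436.32 mL.
R = (PIP − Pplat)/V̇ = (37 − 20) / 1.2833 = 17.0/1.2833 = 13.247 cmH2O·s/L.
C = Vt/(Pplat − PEEP) = 436.32 / (20 − 12) = 436.32/8.0 = 54.54 mL/cmH2O.
τ = R × C = 13.247 × 0.05454 L/cmH2O = 0.7225 s.
t = −τ·ln(1 − 0.94) = −0.7225·ln(0.06) = 2.033 s.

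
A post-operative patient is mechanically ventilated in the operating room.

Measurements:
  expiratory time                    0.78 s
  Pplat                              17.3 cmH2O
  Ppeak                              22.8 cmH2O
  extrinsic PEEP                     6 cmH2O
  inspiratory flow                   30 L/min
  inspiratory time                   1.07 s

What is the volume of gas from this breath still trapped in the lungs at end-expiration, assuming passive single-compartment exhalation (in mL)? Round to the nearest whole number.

Flow: 30 L/min ÷ 60 = 0.5 L/s.
Vt = flow × Ti = 0.5 L/s × 1.07 s × 1000 mL/L = 535.0 mL.
R = (PIP − Pplat)/V̇ = (22.8 − 17.3) / 0.5 = 5.5/0.5 = 11.0 cmH2O·s/L.
C = Vt/(Pplat − PEEP) = 535.0 / (17.3 − 6) = 535.0/11.3 = 47.345 mL/cmH2O.
τ = R × C = 11.0 × 0.04735 L/cmH2O = 0.5209 s.
Fraction remaining = e^(−Te/τ) = e^(−0.78/0.5209) = 0.2237.
Trapped volume = 535.0 × 0.2237 = 119.68 mL.

120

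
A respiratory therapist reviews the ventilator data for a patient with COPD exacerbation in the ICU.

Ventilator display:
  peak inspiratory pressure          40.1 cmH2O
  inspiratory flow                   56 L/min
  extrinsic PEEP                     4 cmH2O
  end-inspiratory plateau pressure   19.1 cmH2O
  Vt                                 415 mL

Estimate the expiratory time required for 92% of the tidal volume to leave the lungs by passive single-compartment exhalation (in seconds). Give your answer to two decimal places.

1.56

Flow: 56 L/min ÷ 60 = 0.9333 L/s.
R = (PIP − Pplat)/V̇ = (40.1 − 19.1) / 0.9333 = 21.0/0.9333 = 22.501 cmH2O·s/L.
C = Vt/(Pplat − PEEP) = 415.0 / (19.1 − 4) = 415.0/15.1 = 27.483 mL/cmH2O.
τ = R × C = 22.501 × 0.02748 L/cmH2O = 0.6183 s.
t = −τ·ln(1 − 0.92) = −0.6183·ln(0.08) = 1.562 s.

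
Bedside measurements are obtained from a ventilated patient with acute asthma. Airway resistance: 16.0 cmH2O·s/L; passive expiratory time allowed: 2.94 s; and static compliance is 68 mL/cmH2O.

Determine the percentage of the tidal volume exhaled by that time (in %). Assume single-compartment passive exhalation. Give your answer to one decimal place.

τ = R × C = 16.0 × 68 mL/cmH2O = 16.0 × 0.068 L/cmH2O = 1.088 s.
Passive exhalation: V(t)/V₀ = e^(−t/τ) = e^(−2.94/1.088) = 0.06706.
Fraction exhaled = 1 − 0.06706 = 0.9329 → 93.29%.

93.3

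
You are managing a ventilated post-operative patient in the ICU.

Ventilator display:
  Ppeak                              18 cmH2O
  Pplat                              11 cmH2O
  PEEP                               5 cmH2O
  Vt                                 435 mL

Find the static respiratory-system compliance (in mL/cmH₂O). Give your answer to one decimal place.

Cstat = Vt / (Pplat − PEEP) = 435 / (11 − 5) = 435 / 6.0 = 72.5 mL/cmH2O.

72.5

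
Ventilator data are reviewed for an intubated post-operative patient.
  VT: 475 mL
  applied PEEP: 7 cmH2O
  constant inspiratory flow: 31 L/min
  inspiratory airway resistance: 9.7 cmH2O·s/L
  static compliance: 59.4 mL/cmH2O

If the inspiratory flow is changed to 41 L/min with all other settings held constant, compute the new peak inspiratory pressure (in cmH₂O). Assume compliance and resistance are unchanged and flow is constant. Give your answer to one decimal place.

21.6

Flow: 31 L/min ÷ 60 = 0.5167 L/s.
New flow: 41 L/min ÷ 60 = 0.6833 L/s.
PIP = Vt/C + R·V̇ + PEEP (constant-flow equation of motion).
Only the resistive term changes: ΔPIP = R × ΔV̇ = 9.7 × (0.6833 − 0.5167) = 9.7 × 0.1666 = 1.616 cmH2O.
Original PIP = 475/59.4 + 9.7×0.5167 + 7 = 20.009 cmH2O; new PIP = 20.009 + (1.616) = 21.625 cmH2O.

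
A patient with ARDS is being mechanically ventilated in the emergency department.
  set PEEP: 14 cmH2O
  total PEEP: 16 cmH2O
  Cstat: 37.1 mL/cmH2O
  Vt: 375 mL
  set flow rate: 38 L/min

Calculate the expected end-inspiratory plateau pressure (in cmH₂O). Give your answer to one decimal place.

End-expiratory occlusion gives total PEEP = 16 cmH2O (intrinsic PEEP = 16 − 14 = 2). Use total PEEP for the elastic gradient.
Pplat = PEEPtotal + Vt / Cstat = 16 + 375 / 37.1 = 16 + 10.108 = 26.108 cmH2O.

26.1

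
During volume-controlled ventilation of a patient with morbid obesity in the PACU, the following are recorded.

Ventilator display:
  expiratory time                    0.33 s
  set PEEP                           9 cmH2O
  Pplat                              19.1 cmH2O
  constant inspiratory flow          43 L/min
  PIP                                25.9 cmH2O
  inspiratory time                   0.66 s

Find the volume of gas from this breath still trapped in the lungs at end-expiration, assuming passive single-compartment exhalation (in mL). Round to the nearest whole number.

225

Flow: 43 L/min ÷ 60 = 0.7167 L/s.
Vt = flow × Ti = 0.7167 L/s × 0.66 s × 1000 mL/L = 473.02 mL.
R = (PIP − Pplat)/V̇ = (25.9 − 19.1) / 0.7167 = 6.8/0.7167 = 9.488 cmH2O·s/L.
C = Vt/(Pplat − PEEP) = 473.02 / (19.1 − 9) = 473.02/10.1 = 46.834 mL/cmH2O.
τ = R × C = 9.488 × 0.04683 L/cmH2O = 0.4443 s.
Fraction remaining = e^(−Te/τ) = e^(−0.33/0.4443) = 0.4758.
Trapped volume = 473.02 × 0.4758 = 225.06 mL.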